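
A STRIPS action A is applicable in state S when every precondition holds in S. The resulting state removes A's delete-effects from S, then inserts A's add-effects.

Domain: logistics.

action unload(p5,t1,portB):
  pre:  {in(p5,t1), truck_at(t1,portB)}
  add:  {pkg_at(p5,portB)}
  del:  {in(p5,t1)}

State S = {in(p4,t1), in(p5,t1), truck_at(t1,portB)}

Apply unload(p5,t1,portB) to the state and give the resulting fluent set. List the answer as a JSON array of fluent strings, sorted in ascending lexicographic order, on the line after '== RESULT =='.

Progress:
  pre ⊆ S: {in(p5,t1), truck_at(t1,portB)} ⊆ S  — applicable
  S \ del = {in(p4,t1), truck_at(t1,portB)}
  ∪ add   = {in(p4,t1), pkg_at(p5,portB), truck_at(t1,portB)}

== RESULT ==
["in(p4,t1)", "pkg_at(p5,portB)", "truck_at(t1,portB)"]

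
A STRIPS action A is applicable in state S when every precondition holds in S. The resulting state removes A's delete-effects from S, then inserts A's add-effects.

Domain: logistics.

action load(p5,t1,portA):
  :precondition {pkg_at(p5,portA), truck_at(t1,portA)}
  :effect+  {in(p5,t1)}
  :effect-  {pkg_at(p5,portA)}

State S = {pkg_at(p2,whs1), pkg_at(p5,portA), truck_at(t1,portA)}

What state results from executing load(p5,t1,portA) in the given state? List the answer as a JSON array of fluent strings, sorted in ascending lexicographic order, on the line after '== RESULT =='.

Progress:
  pre ⊆ S: {pkg_at(p5,portA), truck_at(t1,portA)} ⊆ S  — applicable
  S \ del = {pkg_at(p2,whs1), truck_at(t1,portA)}
  ∪ add   = {in(p5,t1), pkg_at(p2,whs1), truck_at(t1,portA)}

== RESULT ==
["in(p5,t1)", "pkg_at(p2,whs1)", "truck_at(t1,portA)"]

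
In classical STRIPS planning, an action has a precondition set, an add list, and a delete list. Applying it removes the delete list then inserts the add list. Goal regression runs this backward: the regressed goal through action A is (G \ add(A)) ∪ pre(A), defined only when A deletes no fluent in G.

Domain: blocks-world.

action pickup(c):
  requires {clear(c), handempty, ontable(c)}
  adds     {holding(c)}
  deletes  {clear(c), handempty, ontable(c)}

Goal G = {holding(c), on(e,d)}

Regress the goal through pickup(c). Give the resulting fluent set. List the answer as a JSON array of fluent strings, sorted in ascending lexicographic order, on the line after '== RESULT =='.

Compute (G \ add) ∪ pre:
  G ∩ del = {}  (empty — regression defined)
  G \ add = {holding(c), on(e,d)} \ {holding(c)} = {on(e,d)}
  ∪ pre   = {on(e,d)} ∪ {clear(c), handempty, ontable(c)}
          = {clear(c), handempty, on(e,d), ontable(c)}

== RESULT ==
["clear(c)", "handempty", "on(e,d)", "ontable(c)"]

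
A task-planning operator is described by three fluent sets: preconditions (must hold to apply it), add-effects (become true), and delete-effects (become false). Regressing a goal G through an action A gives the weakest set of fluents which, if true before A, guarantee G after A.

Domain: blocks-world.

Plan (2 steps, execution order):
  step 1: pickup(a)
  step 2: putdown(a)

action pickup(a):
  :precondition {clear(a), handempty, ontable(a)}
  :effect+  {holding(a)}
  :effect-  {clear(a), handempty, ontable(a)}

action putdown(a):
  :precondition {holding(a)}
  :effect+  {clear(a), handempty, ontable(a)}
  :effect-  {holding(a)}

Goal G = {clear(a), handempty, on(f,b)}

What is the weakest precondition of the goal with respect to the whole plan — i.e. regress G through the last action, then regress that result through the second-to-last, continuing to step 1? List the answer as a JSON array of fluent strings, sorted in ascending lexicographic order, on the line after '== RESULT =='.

Regress step by step:
  through step 2 (putdown(a)): drop {clear(a), handempty}, keep {on(f,b)}, require {holding(a)}
    → {holding(a), on(f,b)}
  through step 1 (pickup(a)): drop {holding(a)}, keep {on(f,b)}, require {clear(a), handempty, ontable(a)}
    → {clear(a), handempty, on(f,b), ontable(a)}

== RESULT ==
["clear(a)", "handempty", "on(f,b)", "ontable(a)"]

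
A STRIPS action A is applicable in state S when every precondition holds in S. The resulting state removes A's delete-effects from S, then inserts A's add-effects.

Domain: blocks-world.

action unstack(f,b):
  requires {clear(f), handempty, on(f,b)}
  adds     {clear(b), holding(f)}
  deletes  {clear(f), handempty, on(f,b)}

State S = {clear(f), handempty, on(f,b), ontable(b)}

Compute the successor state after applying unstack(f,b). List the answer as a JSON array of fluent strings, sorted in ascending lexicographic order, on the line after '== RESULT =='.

Compute (S \ del) ∪ add:
  pre ⊆ S: {clear(f), handempty, on(f,b)} ⊆ S  — applicable
  S \ del = {ontable(b)}
  ∪ add   = {clear(b), holding(f), ontable(b)}

== RESULT ==
["clear(b)", "holding(f)", "ontable(b)"]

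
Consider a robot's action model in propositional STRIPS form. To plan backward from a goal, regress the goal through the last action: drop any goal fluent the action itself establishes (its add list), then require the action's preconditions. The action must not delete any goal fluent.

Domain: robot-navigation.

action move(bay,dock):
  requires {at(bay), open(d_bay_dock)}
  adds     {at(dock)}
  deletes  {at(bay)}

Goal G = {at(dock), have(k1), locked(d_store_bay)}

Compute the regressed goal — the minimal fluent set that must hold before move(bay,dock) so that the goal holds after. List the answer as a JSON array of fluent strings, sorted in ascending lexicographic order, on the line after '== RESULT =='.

Regress:
  G ∩ del = {}  (empty — regression defined)
  G \ add = {at(dock), have(k1), locked(d_store_bay)} \ {at(dock)} = {have(k1), locked(d_store_bay)}
  ∪ pre   = {have(k1), locked(d_store_bay)} ∪ {at(bay), open(d_bay_dock)}
          = {at(bay), have(k1), locked(d_store_bay), open(d_bay_dock)}

== RESULT ==
["at(bay)", "have(k1)", "locked(d_store_bay)", "open(d_bay_dock)"]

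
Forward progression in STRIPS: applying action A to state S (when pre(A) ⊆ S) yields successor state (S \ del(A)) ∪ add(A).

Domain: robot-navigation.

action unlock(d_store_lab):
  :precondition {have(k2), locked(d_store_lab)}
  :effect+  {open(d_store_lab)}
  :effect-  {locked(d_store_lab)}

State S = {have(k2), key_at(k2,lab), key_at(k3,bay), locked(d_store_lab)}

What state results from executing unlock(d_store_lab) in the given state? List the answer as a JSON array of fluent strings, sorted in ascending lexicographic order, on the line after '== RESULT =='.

Progress:
  pre ⊆ S: {have(k2), locked(d_store_lab)} ⊆ S  — applicable
  S \ del = {have(k2), key_at(k2,lab), key_at(k3,bay)}
  ∪ add   = {have(k2), key_at(k2,lab), key_at(k3,bay), open(d_store_lab)}

== RESULT ==
["have(k2)", "key_at(k2,lab)", "key_at(k3,bay)", "open(d_store_lab)"]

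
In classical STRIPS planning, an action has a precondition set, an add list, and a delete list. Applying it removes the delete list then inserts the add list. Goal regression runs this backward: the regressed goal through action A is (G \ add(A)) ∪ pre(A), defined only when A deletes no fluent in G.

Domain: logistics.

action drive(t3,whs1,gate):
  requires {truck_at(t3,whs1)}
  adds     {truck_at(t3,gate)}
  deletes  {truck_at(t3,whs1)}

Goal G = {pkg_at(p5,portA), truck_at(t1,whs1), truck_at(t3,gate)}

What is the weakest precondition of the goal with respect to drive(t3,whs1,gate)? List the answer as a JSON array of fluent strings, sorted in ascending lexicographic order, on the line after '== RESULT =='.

Compute (G \ add) ∪ pre:
  G ∩ del = {}  (empty — regression defined)
  G \ add = {pkg_at(p5,portA), truck_at(t1,whs1), truck_at(t3,gate)} \ {truck_at(t3,gate)} = {pkg_at(p5,portA), truck_at(t1,whs1)}
  ∪ pre   = {pkg_at(p5,portA), truck_at(t1,whs1)} ∪ {truck_at(t3,whs1)}
          = {pkg_at(p5,portA), truck_at(t1,whs1), truck_at(t3,whs1)}

== RESULT ==
["pkg_at(p5,portA)", "truck_at(t1,whs1)", "truck_at(t3,whs1)"]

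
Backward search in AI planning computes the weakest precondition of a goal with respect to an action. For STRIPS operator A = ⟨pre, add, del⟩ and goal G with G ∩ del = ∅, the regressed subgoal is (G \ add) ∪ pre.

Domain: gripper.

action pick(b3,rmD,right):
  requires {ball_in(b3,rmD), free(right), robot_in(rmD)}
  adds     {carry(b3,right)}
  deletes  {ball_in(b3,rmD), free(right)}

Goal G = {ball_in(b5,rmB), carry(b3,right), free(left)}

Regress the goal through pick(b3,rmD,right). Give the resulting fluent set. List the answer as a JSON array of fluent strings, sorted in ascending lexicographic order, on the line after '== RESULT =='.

Compute (G \ add) ∪ pre:
  G ∩ del = {}  (empty — regression defined)
  G \ add = {ball_in(b5,rmB), carry(b3,right), free(left)} \ {carry(b3,right)} = {ball_in(b5,rmB), free(left)}
  ∪ pre   = {ball_in(b5,rmB), free(left)} ∪ {ball_in(b3,rmD), free(right), robot_in(rmD)}
          = {ball_in(b3,rmD), ball_in(b5,rmB), free(left), free(right), robot_in(rmD)}

== RESULT ==
["ball_in(b3,rmD)", "ball_in(b5,rmB)", "free(left)", "free(right)", "robot_in(rmD)"]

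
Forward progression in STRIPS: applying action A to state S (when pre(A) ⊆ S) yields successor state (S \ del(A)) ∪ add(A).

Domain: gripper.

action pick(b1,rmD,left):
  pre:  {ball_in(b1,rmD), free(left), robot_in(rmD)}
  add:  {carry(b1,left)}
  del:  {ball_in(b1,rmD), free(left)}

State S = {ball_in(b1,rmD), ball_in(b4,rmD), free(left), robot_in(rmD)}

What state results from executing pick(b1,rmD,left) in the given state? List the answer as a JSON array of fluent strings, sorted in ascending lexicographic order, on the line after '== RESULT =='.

Progress:
  pre ⊆ S: {ball_in(b1,rmD), free(left), robot_in(rmD)} ⊆ S  — applicable
  S \ del = {ball_in(b4,rmD), robot_in(rmD)}
  ∪ add   = {ball_in(b4,rmD), carry(b1,left), robot_in(rmD)}

== RESULT ==
["ball_in(b4,rmD)", "carry(b1,left)", "robot_in(rmD)"]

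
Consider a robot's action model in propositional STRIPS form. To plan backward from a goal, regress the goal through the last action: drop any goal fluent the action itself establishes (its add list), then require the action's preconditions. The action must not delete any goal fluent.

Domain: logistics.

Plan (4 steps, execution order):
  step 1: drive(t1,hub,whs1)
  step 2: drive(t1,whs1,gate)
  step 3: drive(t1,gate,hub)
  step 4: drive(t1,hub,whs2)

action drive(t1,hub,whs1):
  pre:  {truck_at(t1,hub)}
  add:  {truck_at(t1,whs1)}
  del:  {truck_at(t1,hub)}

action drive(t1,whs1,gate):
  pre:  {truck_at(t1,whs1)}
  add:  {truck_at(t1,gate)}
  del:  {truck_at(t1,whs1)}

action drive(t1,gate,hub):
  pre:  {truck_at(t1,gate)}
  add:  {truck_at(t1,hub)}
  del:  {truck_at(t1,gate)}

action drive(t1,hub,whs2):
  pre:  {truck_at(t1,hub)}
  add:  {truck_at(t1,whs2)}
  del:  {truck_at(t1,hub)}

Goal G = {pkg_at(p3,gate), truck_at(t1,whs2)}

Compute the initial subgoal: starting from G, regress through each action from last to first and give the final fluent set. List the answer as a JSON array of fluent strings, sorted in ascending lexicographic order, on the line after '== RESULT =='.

Regress step by step:
  through step 4 (drive(t1,hub,whs2)): drop {truck_at(t1,whs2)}, keep {pkg_at(p3,gate)}, require {truck_at(t1,hub)}
    → {pkg_at(p3,gate), truck_at(t1,hub)}
  through step 3 (drive(t1,gate,hub)): drop {truck_at(t1,hub)}, keep {pkg_at(p3,gate)}, require {truck_at(t1,gate)}
    → {pkg_at(p3,gate), truck_at(t1,gate)}
  through step 2 (drive(t1,whs1,gate)): drop {truck_at(t1,gate)}, keep {pkg_at(p3,gate)}, require {truck_at(t1,whs1)}
    → {pkg_at(p3,gate), truck_at(t1,whs1)}
  through step 1 (drive(t1,hub,whs1)): drop {truck_at(t1,whs1)}, keep {pkg_at(p3,gate)}, require {truck_at(t1,hub)}
    → {pkg_at(p3,gate), truck_at(t1,hub)}

== RESULT ==
["pkg_at(p3,gate)", "truck_at(t1,hub)"]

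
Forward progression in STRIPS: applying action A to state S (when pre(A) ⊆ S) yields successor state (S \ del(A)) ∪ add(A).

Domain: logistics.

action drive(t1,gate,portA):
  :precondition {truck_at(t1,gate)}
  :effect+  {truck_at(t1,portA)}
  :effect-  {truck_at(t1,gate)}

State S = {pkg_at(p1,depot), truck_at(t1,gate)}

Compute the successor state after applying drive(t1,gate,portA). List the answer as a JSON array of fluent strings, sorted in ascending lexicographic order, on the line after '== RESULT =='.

Progress:
  pre ⊆ S: {truck_at(t1,gate)} ⊆ S  — applicable
  S \ del = {pkg_at(p1,depot)}
  ∪ add   = {pkg_at(p1,depot), truck_at(t1,portA)}

== RESULT ==
["pkg_at(p1,depot)", "truck_at(t1,portA)"]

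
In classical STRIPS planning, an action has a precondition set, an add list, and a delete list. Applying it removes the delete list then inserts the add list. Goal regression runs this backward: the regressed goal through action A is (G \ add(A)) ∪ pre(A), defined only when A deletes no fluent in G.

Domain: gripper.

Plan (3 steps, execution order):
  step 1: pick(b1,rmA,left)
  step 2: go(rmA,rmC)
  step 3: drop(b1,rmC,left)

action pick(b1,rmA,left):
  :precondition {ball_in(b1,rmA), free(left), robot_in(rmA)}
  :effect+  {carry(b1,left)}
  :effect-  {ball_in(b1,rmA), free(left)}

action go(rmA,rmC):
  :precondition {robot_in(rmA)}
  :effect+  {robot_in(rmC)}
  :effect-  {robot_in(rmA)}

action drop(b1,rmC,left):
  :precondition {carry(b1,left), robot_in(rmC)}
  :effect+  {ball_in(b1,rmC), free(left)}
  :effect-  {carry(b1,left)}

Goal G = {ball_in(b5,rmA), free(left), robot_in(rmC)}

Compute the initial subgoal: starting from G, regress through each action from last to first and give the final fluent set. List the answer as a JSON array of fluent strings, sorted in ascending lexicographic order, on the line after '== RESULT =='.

Regress step by step:
  through step 3 (drop(b1,rmC,left)): drop {free(left)}, keep {ball_in(b5,rmA), robot_in(rmC)}, require {carry(b1,left), robot_in(rmC)}
    → {ball_in(b5,rmA), carry(b1,left), robot_in(rmC)}
  through step 2 (go(rmA,rmC)): drop {robot_in(rmC)}, keep {ball_in(b5,rmA), carry(b1,left)}, require {robot_in(rmA)}
    → {ball_in(b5,rmA), carry(b1,left), robot_in(rmA)}
  through step 1 (pick(b1,rmA,left)): drop {carry(b1,left)}, keep {ball_in(b5,rmA), robot_in(rmA)}, require {ball_in(b1,rmA), free(left), robot_in(rmA)}
    → {ball_in(b1,rmA), ball_in(b5,rmA), free(left), robot_in(rmA)}

== RESULT ==
["ball_in(b1,rmA)", "ball_in(b5,rmA)", "free(left)", "robot_in(rmA)"]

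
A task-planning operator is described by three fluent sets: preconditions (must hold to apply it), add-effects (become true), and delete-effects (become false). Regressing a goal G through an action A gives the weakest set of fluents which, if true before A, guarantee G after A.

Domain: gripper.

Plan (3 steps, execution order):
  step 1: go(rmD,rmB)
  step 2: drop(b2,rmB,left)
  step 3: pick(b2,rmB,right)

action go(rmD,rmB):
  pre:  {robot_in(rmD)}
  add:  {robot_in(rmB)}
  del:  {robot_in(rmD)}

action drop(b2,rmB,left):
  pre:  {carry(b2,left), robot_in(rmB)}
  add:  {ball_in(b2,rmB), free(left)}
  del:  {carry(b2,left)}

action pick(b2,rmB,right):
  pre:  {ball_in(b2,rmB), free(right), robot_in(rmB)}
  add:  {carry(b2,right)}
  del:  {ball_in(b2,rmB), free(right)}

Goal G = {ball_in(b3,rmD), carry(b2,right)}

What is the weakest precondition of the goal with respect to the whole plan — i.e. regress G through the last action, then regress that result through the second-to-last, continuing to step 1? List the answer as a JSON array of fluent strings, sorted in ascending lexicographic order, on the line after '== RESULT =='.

Regress step by step:
  through step 3 (pick(b2,rmB,right)): drop {carry(b2,right)}, keep {ball_in(b3,rmD)}, require {ball_in(b2,rmB), free(right), robot_in(rmB)}
    → {ball_in(b2,rmB), ball_in(b3,rmD), free(right), robot_in(rmB)}
  through step 2 (drop(b2,rmB,left)): drop {ball_in(b2,rmB)}, keep {ball_in(b3,rmD), free(right), robot_in(rmB)}, require {carry(b2,left), robot_in(rmB)}
    → {ball_in(b3,rmD), carry(b2,left), free(right), robot_in(rmB)}
  through step 1 (go(rmD,rmB)): drop {robot_in(rmB)}, keep {ball_in(b3,rmD), carry(b2,left), free(right)}, require {robot_in(rmD)}
    → {ball_in(b3,rmD), carry(b2,left), free(right), robot_in(rmD)}

== RESULT ==
["ball_in(b3,rmD)", "carry(b2,left)", "free(right)", "robot_in(rmD)"]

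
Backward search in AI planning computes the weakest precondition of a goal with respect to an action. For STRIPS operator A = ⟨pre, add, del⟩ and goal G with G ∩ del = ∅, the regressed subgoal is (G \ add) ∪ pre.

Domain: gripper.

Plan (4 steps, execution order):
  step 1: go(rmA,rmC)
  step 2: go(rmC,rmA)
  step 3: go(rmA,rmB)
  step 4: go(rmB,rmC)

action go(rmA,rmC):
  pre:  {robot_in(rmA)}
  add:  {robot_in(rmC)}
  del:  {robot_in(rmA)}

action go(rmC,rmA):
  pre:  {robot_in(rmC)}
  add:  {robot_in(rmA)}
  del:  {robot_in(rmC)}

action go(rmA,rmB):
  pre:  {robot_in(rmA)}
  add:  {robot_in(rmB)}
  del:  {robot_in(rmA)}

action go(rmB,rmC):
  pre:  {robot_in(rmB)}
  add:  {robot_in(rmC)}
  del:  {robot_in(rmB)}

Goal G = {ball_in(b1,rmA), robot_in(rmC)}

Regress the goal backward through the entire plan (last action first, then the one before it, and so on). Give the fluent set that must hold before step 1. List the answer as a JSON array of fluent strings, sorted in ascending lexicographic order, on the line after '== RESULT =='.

Regress step by step:
  through step 4 (go(rmB,rmC)): drop {robot_in(rmC)}, keep {ball_in(b1,rmA)}, require {robot_in(rmB)}
    → {ball_in(b1,rmA), robot_in(rmB)}
  through step 3 (go(rmA,rmB)): drop {robot_in(rmB)}, keep {ball_in(b1,rmA)}, require {robot_in(rmA)}
    → {ball_in(b1,rmA), robot_in(rmA)}
  through step 2 (go(rmC,rmA)): drop {robot_in(rmA)}, keep {ball_in(b1,rmA)}, require {robot_in(rmC)}
    → {ball_in(b1,rmA), robot_in(rmC)}
  through step 1 (go(rmA,rmC)): drop {robot_in(rmC)}, keep {ball_in(b1,rmA)}, require {robot_in(rmA)}
    → {ball_in(b1,rmA), robot_in(rmA)}

== RESULT ==
["ball_in(b1,rmA)", "robot_in(rmA)"]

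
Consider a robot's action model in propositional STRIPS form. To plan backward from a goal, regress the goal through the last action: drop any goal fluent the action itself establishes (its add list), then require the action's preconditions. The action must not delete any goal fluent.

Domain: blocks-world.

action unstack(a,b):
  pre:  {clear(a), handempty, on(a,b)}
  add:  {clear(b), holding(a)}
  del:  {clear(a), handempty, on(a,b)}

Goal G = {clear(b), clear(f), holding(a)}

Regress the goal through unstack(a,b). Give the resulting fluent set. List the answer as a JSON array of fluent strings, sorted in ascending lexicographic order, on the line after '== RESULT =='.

Regress:
  G ∩ del = {}  (empty — regression defined)
  G \ add = {clear(b), clear(f), holding(a)} \ {clear(b), holding(a)} = {clear(f)}
  ∪ pre   = {clear(f)} ∪ {clear(a), handempty, on(a,b)}
          = {clear(a), clear(f), handempty, on(a,b)}

== RESULT ==
["clear(a)", "clear(f)", "handempty", "on(a,b)"]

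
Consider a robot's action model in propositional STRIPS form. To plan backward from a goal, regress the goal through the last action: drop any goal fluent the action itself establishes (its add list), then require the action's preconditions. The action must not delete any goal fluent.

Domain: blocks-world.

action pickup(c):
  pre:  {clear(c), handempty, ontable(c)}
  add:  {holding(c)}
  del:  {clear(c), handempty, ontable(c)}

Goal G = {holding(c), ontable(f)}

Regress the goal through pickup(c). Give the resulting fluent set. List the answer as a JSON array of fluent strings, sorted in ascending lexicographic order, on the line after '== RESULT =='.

Compute (G \ add) ∪ pre:
  G ∩ del = {}  (empty — regression defined)
  G \ add = {holding(c), ontable(f)} \ {holding(c)} = {ontable(f)}
  ∪ pre   = {ontable(f)} ∪ {clear(c), handempty, ontable(c)}
          = {clear(c), handempty, ontable(c), ontable(f)}

== RESULT ==
["clear(c)", "handempty", "ontable(c)", "ontable(f)"]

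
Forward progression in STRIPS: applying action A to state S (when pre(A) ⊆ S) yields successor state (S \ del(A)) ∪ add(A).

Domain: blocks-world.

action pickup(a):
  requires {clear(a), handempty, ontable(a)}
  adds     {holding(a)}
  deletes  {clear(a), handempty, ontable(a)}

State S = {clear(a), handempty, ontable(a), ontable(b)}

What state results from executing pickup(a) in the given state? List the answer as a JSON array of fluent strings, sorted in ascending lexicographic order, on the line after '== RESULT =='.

Compute (S \ del) ∪ add:
  pre ⊆ S: {clear(a), handempty, ontable(a)} ⊆ S  — applicable
  S \ del = {ontable(b)}
  ∪ add   = {holding(a), ontable(b)}

== RESULT ==
["holding(a)", "ontable(b)"]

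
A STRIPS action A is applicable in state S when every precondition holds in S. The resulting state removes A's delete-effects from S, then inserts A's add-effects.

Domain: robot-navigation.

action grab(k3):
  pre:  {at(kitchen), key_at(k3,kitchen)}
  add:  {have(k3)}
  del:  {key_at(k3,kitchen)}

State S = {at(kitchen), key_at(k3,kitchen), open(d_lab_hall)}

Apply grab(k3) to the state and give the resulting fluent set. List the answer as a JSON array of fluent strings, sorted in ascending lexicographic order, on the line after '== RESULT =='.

Progress:
  pre ⊆ S: {at(kitchen), key_at(k3,kitchen)} ⊆ S  — applicable
  S \ del = {at(kitchen), open(d_lab_hall)}
  ∪ add   = {at(kitchen), have(k3), open(d_lab_hall)}

== RESULT ==
["at(kitchen)", "have(k3)", "open(d_lab_hall)"]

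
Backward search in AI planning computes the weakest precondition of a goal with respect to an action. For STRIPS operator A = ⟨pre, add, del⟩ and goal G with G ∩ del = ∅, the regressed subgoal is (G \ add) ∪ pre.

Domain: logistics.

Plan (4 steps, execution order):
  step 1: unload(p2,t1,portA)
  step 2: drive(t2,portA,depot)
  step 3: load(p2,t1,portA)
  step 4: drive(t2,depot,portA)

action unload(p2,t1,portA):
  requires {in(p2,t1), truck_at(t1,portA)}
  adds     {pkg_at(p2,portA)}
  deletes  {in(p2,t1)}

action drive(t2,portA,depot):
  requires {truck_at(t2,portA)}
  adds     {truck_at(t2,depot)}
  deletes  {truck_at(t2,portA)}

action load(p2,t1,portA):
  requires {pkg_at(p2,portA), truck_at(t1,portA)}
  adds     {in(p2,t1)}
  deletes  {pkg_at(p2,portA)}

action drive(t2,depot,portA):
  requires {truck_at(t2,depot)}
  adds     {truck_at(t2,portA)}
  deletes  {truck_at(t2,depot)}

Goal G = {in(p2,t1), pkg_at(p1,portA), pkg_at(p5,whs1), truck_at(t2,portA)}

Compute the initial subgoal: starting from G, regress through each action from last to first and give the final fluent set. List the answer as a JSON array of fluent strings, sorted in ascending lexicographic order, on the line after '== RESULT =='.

Regress step by step:
  through step 4 (drive(t2,depot,portA)): drop {truck_at(t2,portA)}, keep {in(p2,t1), pkg_at(p1,portA), pkg_at(p5,whs1)}, require {truck_at(t2,depot)}
    → {in(p2,t1), pkg_at(p1,portA), pkg_at(p5,whs1), truck_at(t2,depot)}
  through step 3 (load(p2,t1,portA)): drop {in(p2,t1)}, keep {pkg_at(p1,portA), pkg_at(p5,whs1), truck_at(t2,depot)}, require {pkg_at(p2,portA), truck_at(t1,portA)}
    → {pkg_at(p1,portA), pkg_at(p2,portA), pkg_at(p5,whs1), truck_at(t1,portA), truck_at(t2,depot)}
  through step 2 (drive(t2,portA,depot)): drop {truck_at(t2,depot)}, keep {pkg_at(p1,portA), pkg_at(p2,portA), pkg_at(p5,whs1), truck_at(t1,portA)}, require {truck_at(t2,portA)}
    → {pkg_at(p1,portA), pkg_at(p2,portA), pkg_at(p5,whs1), truck_at(t1,portA), truck_at(t2,portA)}
  through step 1 (unload(p2,t1,portA)): drop {pkg_at(p2,portA)}, keep {pkg_at(p1,portA), pkg_at(p5,whs1), truck_at(t1,portA), truck_at(t2,portA)}, require {in(p2,t1), truck_at(t1,portA)}
    → {in(p2,t1), pkg_at(p1,portA), pkg_at(p5,whs1), truck_at(t1,portA), truck_at(t2,portA)}

== RESULT ==
["in(p2,t1)", "pkg_at(p1,portA)", "pkg_at(p5,whs1)", "truck_at(t1,portA)", "truck_at(t2,portA)"]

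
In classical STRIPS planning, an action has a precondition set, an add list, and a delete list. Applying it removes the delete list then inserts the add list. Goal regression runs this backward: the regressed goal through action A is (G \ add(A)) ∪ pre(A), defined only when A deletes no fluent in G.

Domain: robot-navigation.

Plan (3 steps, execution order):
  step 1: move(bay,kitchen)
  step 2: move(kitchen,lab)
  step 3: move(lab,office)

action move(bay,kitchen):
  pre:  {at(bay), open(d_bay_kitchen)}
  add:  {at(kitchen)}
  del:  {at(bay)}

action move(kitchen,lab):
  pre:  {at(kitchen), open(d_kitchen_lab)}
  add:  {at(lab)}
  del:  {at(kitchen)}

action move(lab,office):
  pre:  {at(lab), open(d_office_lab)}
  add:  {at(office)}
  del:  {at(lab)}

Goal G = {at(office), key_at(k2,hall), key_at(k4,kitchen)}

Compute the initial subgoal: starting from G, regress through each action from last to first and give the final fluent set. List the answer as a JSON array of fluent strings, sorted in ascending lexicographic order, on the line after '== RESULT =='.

Work backward from the goal:
  through step 3 (move(lab,office)): drop {at(office)}, keep {key_at(k2,hall), key_at(k4,kitchen)}, require {at(lab), open(d_office_lab)}
    → {at(lab), key_at(k2,hall), key_at(k4,kitchen), open(d_office_lab)}
  through step 2 (move(kitchen,lab)): drop {at(lab)}, keep {key_at(k2,hall), key_at(k4,kitchen), open(d_office_lab)}, require {at(kitchen), open(d_kitchen_lab)}
    → {at(kitchen), key_at(k2,hall), key_at(k4,kitchen), open(d_kitchen_lab), open(d_office_lab)}
  through step 1 (move(bay,kitchen)): drop {at(kitchen)}, keep {key_at(k2,hall), key_at(k4,kitchen), open(d_kitchen_lab), open(d_office_lab)}, require {at(bay), open(d_bay_kitchen)}
    → {at(bay), key_at(k2,hall), key_at(k4,kitchen), open(d_bay_kitchen), open(d_kitchen_lab), open(d_office_lab)}

== RESULT ==
["at(bay)", "key_at(k2,hall)", "key_at(k4,kitchen)", "open(d_bay_kitchen)", "open(d_kitchen_lab)", "open(d_office_lab)"]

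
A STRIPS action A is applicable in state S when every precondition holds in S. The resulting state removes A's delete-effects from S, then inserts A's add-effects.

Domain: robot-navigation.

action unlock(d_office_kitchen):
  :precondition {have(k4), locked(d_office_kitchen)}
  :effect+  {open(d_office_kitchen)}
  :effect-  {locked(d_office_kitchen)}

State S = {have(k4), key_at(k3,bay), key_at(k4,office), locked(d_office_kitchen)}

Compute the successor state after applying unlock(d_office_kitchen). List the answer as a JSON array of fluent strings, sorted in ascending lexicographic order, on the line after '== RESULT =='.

Progress:
  pre ⊆ S: {have(k4), locked(d_office_kitchen)} ⊆ S  — applicable
  S \ del = {have(k4), key_at(k3,bay), key_at(k4,office)}
  ∪ add   = {have(k4), key_at(k3,bay), key_at(k4,office), open(d_office_kitchen)}

== RESULT ==
["have(k4)", "key_at(k3,bay)", "key_at(k4,office)", "open(d_office_kitchen)"]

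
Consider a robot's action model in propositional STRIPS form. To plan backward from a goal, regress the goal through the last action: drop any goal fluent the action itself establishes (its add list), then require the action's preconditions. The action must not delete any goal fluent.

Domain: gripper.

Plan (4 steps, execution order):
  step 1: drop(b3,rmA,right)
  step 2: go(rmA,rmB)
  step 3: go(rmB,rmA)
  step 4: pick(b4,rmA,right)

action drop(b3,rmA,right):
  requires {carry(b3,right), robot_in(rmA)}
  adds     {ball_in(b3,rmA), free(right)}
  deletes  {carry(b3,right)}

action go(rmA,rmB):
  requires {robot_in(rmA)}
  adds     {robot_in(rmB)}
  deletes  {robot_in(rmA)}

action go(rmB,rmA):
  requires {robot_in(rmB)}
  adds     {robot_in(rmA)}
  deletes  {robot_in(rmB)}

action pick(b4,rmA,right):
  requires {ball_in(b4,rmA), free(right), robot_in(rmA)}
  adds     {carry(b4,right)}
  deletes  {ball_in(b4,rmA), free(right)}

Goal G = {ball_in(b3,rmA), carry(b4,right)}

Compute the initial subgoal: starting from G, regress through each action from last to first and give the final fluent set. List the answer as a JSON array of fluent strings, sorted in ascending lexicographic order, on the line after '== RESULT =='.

Work backward from the goal:
  through step 4 (pick(b4,rmA,right)): drop {carry(b4,right)}, keep {ball_in(b3,rmA)}, require {ball_in(b4,rmA), free(right), robot_in(rmA)}
    → {ball_in(b3,rmA), ball_in(b4,rmA), free(right), robot_in(rmA)}
  through step 3 (go(rmB,rmA)): drop {robot_in(rmA)}, keep {ball_in(b3,rmA), ball_in(b4,rmA), free(right)}, require {robot_in(rmB)}
    → {ball_in(b3,rmA), ball_in(b4,rmA), free(right), robot_in(rmB)}
  through step 2 (go(rmA,rmB)): drop {robot_in(rmB)}, keep {ball_in(b3,rmA), ball_in(b4,rmA), free(right)}, require {robot_in(rmA)}
    → {ball_in(b3,rmA), ball_in(b4,rmA), free(right), robot_in(rmA)}
  through step 1 (drop(b3,rmA,right)): drop {ball_in(b3,rmA), free(right)}, keep {ball_in(b4,rmA), robot_in(rmA)}, require {carry(b3,right), robot_in(rmA)}
    → {ball_in(b4,rmA), carry(b3,right), robot_in(rmA)}

== RESULT ==
["ball_in(b4,rmA)", "carry(b3,right)", "robot_in(rmA)"]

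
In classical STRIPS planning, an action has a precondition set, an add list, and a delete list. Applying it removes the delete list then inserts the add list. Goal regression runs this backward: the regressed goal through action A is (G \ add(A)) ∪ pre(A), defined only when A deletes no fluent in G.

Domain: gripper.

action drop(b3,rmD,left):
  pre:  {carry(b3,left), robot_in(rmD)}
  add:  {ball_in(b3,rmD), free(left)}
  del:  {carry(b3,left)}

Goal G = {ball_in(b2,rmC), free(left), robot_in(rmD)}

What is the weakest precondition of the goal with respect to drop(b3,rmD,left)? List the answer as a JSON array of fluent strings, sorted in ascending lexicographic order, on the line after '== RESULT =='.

Regress:
  G ∩ del = {}  (empty — regression defined)
  G \ add = {ball_in(b2,rmC), free(left), robot_in(rmD)} \ {ball_in(b3,rmD), free(left)} = {ball_in(b2,rmC), robot_in(rmD)}
  ∪ pre   = {ball_in(b2,rmC), robot_in(rmD)} ∪ {carry(b3,left), robot_in(rmD)}
          = {ball_in(b2,rmC), carry(b3,left), robot_in(rmD)}

== RESULT ==
["ball_in(b2,rmC)", "carry(b3,left)", "robot_in(rmD)"]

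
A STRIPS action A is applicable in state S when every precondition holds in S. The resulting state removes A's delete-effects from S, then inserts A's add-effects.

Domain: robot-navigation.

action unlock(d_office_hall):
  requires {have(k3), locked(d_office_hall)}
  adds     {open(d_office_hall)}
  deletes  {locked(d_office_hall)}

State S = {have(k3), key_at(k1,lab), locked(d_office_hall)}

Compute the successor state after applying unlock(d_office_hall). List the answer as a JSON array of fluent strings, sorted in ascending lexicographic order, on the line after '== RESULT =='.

Compute (S \ del) ∪ add:
  pre ⊆ S: {have(k3), locked(d_office_hall)} ⊆ S  — applicable
  S \ del = {have(k3), key_at(k1,lab)}
  ∪ add   = {have(k3), key_at(k1,lab), open(d_office_hall)}

== RESULT ==
["have(k3)", "key_at(k1,lab)", "open(d_office_hall)"]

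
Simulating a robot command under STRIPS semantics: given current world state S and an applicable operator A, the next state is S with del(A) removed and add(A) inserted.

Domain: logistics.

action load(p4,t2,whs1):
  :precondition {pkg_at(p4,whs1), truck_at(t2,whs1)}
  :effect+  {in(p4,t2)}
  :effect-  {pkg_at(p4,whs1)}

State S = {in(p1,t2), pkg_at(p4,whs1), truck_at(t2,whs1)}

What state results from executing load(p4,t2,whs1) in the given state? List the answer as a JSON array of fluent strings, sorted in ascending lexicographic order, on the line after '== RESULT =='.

Progress:
  pre ⊆ S: {pkg_at(p4,whs1), truck_at(t2,whs1)} ⊆ S  — applicable
  S \ del = {in(p1,t2), truck_at(t2,whs1)}
  ∪ add   = {in(p1,t2), in(p4,t2), truck_at(t2,whs1)}

== RESULT ==
["in(p1,t2)", "in(p4,t2)", "truck_at(t2,whs1)"]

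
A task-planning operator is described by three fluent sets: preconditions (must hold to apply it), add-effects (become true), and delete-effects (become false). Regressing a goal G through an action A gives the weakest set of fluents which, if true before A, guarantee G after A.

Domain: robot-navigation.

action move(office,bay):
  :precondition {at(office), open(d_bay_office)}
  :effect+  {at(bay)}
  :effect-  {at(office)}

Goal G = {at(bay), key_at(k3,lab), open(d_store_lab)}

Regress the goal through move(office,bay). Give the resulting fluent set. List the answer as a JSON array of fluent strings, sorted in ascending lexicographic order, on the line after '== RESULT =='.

Compute (G \ add) ∪ pre:
  G ∩ del = {}  (empty — regression defined)
  G \ add = {at(bay), key_at(k3,lab), open(d_store_lab)} \ {at(bay)} = {key_at(k3,lab), open(d_store_lab)}
  ∪ pre   = {key_at(k3,lab), open(d_store_lab)} ∪ {at(office), open(d_bay_office)}
          = {at(office), key_at(k3,lab), open(d_bay_office), open(d_store_lab)}

== RESULT ==
["at(office)", "key_at(k3,lab)", "open(d_bay_office)", "open(d_store_lab)"]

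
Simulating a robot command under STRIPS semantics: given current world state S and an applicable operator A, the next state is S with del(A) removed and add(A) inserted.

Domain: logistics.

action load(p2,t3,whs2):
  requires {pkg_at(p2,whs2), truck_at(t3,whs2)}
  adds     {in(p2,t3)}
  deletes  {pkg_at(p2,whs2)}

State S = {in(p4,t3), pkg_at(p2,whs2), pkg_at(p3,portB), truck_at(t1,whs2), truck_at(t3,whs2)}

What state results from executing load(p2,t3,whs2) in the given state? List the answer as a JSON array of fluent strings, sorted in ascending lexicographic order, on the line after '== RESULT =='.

Progress:
  pre ⊆ S: {pkg_at(p2,whs2), truck_at(t3,whs2)} ⊆ S  — applicable
  S \ del = {in(p4,t3), pkg_at(p3,portB), truck_at(t1,whs2), truck_at(t3,whs2)}
  ∪ add   = {in(p2,t3), in(p4,t3), pkg_at(p3,portB), truck_at(t1,whs2), truck_at(t3,whs2)}

== RESULT ==
["in(p2,t3)", "in(p4,t3)", "pkg_at(p3,portB)", "truck_at(t1,whs2)", "truck_at(t3,whs2)"]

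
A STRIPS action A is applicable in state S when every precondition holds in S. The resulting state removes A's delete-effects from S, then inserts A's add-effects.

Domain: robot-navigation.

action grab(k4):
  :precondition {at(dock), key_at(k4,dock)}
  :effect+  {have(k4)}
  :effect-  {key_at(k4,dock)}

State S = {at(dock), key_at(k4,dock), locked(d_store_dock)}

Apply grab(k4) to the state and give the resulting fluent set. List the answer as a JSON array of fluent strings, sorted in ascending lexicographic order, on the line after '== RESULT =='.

Compute (S \ del) ∪ add:
  pre ⊆ S: {at(dock), key_at(k4,dock)} ⊆ S  — applicable
  S \ del = {at(dock), locked(d_store_dock)}
  ∪ add   = {at(dock), have(k4), locked(d_store_dock)}

== RESULT ==
["at(dock)", "have(k4)", "locked(d_store_dock)"]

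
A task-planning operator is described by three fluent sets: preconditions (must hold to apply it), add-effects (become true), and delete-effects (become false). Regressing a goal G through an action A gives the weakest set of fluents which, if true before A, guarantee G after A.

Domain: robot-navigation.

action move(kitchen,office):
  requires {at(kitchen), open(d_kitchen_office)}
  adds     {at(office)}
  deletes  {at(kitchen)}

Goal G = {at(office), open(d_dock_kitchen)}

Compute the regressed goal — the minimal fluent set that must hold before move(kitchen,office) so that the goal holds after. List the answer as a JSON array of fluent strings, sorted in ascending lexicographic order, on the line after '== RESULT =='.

Regress:
  G ∩ del = {}  (empty — regression defined)
  G \ add = {at(office), open(d_dock_kitchen)} \ {at(office)} = {open(d_dock_kitchen)}
  ∪ pre   = {open(d_dock_kitchen)} ∪ {at(kitchen), open(d_kitchen_office)}
          = {at(kitchen), open(d_dock_kitchen), open(d_kitchen_office)}

== RESULT ==
["at(kitchen)", "open(d_dock_kitchen)", "open(d_kitchen_office)"]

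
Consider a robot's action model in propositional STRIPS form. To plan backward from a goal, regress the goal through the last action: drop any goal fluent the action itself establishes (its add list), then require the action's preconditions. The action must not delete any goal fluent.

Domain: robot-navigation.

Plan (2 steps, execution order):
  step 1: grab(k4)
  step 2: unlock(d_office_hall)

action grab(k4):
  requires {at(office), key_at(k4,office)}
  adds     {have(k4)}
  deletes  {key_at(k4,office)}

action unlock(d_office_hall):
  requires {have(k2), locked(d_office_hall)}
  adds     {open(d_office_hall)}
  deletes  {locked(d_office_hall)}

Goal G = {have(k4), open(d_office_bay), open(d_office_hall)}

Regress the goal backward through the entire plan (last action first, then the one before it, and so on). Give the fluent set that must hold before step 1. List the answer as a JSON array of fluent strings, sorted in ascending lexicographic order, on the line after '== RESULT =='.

Regress step by step:
  through step 2 (unlock(d_office_hall)): drop {open(d_office_hall)}, keep {have(k4), open(d_office_bay)}, require {have(k2), locked(d_office_hall)}
    → {have(k2), have(k4), locked(d_office_hall), open(d_office_bay)}
  through step 1 (grab(k4)): drop {have(k4)}, keep {have(k2), locked(d_office_hall), open(d_office_bay)}, require {at(office), key_at(k4,office)}
    → {at(office), have(k2), key_at(k4,office), locked(d_office_hall), open(d_office_bay)}

== RESULT ==
["at(office)", "have(k2)", "key_at(k4,office)", "locked(d_office_hall)", "open(d_office_bay)"]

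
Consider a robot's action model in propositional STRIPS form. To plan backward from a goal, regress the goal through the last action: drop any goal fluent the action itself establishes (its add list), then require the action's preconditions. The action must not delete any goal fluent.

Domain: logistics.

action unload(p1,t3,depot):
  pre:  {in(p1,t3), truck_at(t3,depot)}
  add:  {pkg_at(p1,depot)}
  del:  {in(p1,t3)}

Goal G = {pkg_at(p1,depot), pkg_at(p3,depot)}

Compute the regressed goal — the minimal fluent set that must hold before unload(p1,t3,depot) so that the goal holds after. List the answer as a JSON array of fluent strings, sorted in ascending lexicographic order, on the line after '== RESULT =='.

Regress:
  G ∩ del = {}  (empty — regression defined)
  G \ add = {pkg_at(p1,depot), pkg_at(p3,depot)} \ {pkg_at(p1,depot)} = {pkg_at(p3,depot)}
  ∪ pre   = {pkg_at(p3,depot)} ∪ {in(p1,t3), truck_at(t3,depot)}
          = {in(p1,t3), pkg_at(p3,depot), truck_at(t3,depot)}

== RESULT ==
["in(p1,t3)", "pkg_at(p3,depot)", "truck_at(t3,depot)"]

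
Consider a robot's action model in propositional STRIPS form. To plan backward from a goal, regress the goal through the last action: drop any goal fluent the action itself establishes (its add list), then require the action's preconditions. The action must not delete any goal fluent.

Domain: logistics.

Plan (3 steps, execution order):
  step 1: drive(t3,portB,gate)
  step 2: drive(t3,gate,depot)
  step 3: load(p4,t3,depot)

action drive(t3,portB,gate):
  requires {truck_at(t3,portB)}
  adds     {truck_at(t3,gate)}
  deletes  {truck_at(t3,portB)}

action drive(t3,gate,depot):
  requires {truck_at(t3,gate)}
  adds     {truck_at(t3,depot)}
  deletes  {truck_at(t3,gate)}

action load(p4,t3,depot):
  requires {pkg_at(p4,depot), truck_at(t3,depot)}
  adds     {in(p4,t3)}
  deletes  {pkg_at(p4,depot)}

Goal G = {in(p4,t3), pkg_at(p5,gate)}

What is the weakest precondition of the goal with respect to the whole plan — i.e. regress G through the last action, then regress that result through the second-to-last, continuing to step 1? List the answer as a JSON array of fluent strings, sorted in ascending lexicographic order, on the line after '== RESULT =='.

Work backward from the goal:
  through step 3 (load(p4,t3,depot)): drop {in(p4,t3)}, keep {pkg_at(p5,gate)}, require {pkg_at(p4,depot), truck_at(t3,depot)}
    → {pkg_at(p4,depot), pkg_at(p5,gate), truck_at(t3,depot)}
  through step 2 (drive(t3,gate,depot)): drop {truck_at(t3,depot)}, keep {pkg_at(p4,depot), pkg_at(p5,gate)}, require {truck_at(t3,gate)}
    → {pkg_at(p4,depot), pkg_at(p5,gate), truck_at(t3,gate)}
  through step 1 (drive(t3,portB,gate)): drop {truck_at(t3,gate)}, keep {pkg_at(p4,depot), pkg_at(p5,gate)}, require {truck_at(t3,portB)}
    → {pkg_at(p4,depot), pkg_at(p5,gate), truck_at(t3,portB)}

== RESULT ==
["pkg_at(p4,depot)", "pkg_at(p5,gate)", "truck_at(t3,portB)"]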